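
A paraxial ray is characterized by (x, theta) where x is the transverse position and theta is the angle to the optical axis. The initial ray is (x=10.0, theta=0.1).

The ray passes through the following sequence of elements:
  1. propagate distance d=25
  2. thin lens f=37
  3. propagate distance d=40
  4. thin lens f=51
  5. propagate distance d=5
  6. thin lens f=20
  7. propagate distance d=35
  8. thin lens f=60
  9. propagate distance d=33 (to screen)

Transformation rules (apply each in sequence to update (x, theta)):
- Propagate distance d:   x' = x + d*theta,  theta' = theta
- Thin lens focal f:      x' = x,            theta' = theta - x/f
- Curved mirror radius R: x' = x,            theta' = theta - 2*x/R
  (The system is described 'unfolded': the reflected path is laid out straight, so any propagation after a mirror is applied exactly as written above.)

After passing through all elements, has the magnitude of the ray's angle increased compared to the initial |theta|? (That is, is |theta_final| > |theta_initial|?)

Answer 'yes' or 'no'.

Answer: yes

Derivation:
Initial: x=10.0000 theta=0.1000
After 1 (propagate distance d=25): x=12.5000 theta=0.1000
After 2 (thin lens f=37): x=12.5000 theta=-44/185 (≈-0.2378)
After 3 (propagate distance d=40): x=221/74 (≈2.9865) theta=-44/185 (≈-0.2378)
After 4 (thin lens f=51): x=221/74 (≈2.9865) theta=-329/1110 (≈-0.2964)
After 5 (propagate distance d=5): x=167/111 (≈1.5045) theta=-329/1110 (≈-0.2964)
After 6 (thin lens f=20): x=167/111 (≈1.5045) theta=-55/148 (≈-0.3716)
After 7 (propagate distance d=35): x=-5107/444 (≈-11.5023) theta=-55/148 (≈-0.3716)
After 8 (thin lens f=60): x=-5107/444 (≈-11.5023) theta=-4793/26640 (≈-0.1799)
After 9 (propagate distance d=33 (to screen)): x=-51621/2960 (≈-17.4395) theta=-4793/26640 (≈-0.1799)
|theta_initial|=0.1000 |theta_final|=4793/26640 (≈0.1799) -> increased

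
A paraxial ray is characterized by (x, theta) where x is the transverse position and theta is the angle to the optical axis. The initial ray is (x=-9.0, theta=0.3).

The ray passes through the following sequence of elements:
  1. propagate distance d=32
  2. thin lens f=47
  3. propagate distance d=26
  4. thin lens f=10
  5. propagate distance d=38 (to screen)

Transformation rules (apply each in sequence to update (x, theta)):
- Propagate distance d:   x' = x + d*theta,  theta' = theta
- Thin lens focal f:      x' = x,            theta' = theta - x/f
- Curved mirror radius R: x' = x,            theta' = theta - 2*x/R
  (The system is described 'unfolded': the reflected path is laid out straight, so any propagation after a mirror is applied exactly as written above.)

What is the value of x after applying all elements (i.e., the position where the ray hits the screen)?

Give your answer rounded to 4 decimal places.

Initial: x=-9.0000 theta=0.3000
After 1 (propagate distance d=32): x=0.6000 theta=0.3000
After 2 (thin lens f=47): x=0.6000 theta=27/94 (≈0.2872)
After 3 (propagate distance d=26): x=1896/235 (≈8.0681) theta=27/94 (≈0.2872)
After 4 (thin lens f=10): x=1896/235 (≈8.0681) theta=-1221/2350 (≈-0.5196)
After 5 (propagate distance d=38 (to screen)): x=-13719/1175 (≈-11.6757) theta=-1221/2350 (≈-0.5196)
Rounded to 4 decimal places: x = -11.6757

Answer: -11.6757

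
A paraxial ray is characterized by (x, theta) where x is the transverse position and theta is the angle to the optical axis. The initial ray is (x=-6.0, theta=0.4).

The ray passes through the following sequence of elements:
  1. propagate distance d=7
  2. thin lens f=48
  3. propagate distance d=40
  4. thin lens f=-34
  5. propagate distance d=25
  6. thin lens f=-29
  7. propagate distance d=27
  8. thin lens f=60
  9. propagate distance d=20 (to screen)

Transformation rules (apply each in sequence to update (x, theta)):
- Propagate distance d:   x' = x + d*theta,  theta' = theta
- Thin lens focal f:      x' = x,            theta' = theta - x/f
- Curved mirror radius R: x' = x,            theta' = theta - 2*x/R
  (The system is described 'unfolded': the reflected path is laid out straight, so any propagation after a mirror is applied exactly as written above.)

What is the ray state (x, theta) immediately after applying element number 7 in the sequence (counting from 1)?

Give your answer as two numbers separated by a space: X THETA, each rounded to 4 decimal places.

Initial: x=-6.0000 theta=0.4000
After 1 (propagate distance d=7): x=-3.2000 theta=0.4000
After 2 (thin lens f=48): x=-3.2000 theta=7/15 (≈0.4667)
After 3 (propagate distance d=40): x=232/15 (≈15.4667) theta=7/15 (≈0.4667)
After 4 (thin lens f=-34): x=232/15 (≈15.4667) theta=47/51 (≈0.9216)
After 5 (propagate distance d=25): x=3273/85 (≈38.5059) theta=47/51 (≈0.9216)
After 6 (thin lens f=-29): x=3273/85 (≈38.5059) theta=16634/7395 (≈2.2494)
After 7 (propagate distance d=27): x=244623/2465 (≈99.2385) theta=16634/7395 (≈2.2494)
Rounded to 4 decimal places: x = 99.2385, theta = 2.2494

Answer: 99.2385 2.2494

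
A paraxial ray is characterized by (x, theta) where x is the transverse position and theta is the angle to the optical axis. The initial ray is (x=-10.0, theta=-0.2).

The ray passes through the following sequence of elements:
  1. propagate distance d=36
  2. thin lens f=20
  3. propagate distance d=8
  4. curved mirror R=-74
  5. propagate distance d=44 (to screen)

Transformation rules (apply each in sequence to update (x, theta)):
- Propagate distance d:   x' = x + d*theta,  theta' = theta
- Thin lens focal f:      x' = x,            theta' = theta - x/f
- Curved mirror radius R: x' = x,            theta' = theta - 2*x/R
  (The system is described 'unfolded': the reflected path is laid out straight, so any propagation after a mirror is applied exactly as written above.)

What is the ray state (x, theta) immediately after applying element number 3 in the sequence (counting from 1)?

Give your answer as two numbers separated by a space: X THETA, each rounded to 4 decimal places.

Answer: -11.9200 0.6600

Derivation:
Initial: x=-10.0000 theta=-0.2000
After 1 (propagate distance d=36): x=-17.2000 theta=-0.2000
After 2 (thin lens f=20): x=-17.2000 theta=0.6600
After 3 (propagate distance d=8): x=-11.9200 theta=0.6600
Rounded to 4 decimal places: x = -11.9200, theta = 0.6600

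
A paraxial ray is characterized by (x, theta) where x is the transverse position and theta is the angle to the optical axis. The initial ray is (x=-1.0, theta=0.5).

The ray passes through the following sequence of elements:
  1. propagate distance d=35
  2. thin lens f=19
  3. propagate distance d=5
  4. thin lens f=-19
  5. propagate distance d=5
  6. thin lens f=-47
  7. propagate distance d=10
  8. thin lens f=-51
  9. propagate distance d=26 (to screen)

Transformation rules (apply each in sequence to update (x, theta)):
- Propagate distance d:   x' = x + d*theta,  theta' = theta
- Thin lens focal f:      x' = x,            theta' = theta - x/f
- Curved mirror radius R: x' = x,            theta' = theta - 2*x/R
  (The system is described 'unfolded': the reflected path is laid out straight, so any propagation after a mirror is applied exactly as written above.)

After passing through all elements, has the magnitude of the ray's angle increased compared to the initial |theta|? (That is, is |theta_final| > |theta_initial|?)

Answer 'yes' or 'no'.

Initial: x=-1.0000 theta=0.5000
After 1 (propagate distance d=35): x=16.5000 theta=0.5000
After 2 (thin lens f=19): x=16.5000 theta=-7/19 (≈-0.3684)
After 3 (propagate distance d=5): x=557/38 (≈14.6579) theta=-7/19 (≈-0.3684)
After 4 (thin lens f=-19): x=557/38 (≈14.6579) theta=291/722 (≈0.4030)
After 5 (propagate distance d=5): x=6019/361 (≈16.6731) theta=291/722 (≈0.4030)
After 6 (thin lens f=-47): x=6019/361 (≈16.6731) theta=25715/33934 (≈0.7578)
After 7 (propagate distance d=10): x=411468/16967 (≈24.2511) theta=25715/33934 (≈0.7578)
After 8 (thin lens f=-51): x=411468/16967 (≈24.2511) theta=41851/33934 (≈1.2333)
After 9 (propagate distance d=26 (to screen)): x=955531/16967 (≈56.3170) theta=41851/33934 (≈1.2333)
|theta_initial|=0.5000 |theta_final|=41851/33934 (≈1.2333) -> increased

Answer: yes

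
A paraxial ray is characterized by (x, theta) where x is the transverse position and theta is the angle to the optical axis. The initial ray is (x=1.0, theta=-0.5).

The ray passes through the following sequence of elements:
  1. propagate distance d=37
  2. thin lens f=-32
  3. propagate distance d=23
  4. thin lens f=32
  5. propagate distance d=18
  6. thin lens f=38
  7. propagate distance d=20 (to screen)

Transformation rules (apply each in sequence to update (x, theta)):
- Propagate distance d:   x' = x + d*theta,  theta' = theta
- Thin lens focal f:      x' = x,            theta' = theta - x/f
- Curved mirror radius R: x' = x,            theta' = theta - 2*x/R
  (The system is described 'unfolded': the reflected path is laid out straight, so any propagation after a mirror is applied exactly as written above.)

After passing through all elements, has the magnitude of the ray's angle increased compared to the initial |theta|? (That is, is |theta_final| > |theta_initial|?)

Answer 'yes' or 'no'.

Initial: x=1.0000 theta=-0.5000
After 1 (propagate distance d=37): x=-17.5000 theta=-0.5000
After 2 (thin lens f=-32): x=-17.5000 theta=-67/64 (≈-1.0469)
After 3 (propagate distance d=23): x=-2661/64 (≈-41.5781) theta=-67/64 (≈-1.0469)
After 4 (thin lens f=32): x=-2661/64 (≈-41.5781) theta=517/2048 (≈0.2524)
After 5 (propagate distance d=18): x=-37923/1024 (≈-37.0342) theta=517/2048 (≈0.2524)
After 6 (thin lens f=38): x=-37923/1024 (≈-37.0342) theta=23873/19456 (≈1.2270)
After 7 (propagate distance d=20 (to screen)): x=-243077/19456 (≈-12.4937) theta=23873/19456 (≈1.2270)
|theta_initial|=0.5000 |theta_final|=23873/19456 (≈1.2270) -> increased

Answer: yes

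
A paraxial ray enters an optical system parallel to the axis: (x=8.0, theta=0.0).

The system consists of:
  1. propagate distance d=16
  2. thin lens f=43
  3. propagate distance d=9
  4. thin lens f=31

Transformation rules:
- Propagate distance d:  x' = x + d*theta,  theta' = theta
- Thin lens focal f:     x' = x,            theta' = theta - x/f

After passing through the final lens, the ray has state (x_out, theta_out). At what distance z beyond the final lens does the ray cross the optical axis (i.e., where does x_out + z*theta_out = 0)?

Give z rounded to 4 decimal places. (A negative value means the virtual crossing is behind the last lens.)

Initial: x=8.0000 theta=0.0000
After 1 (propagate distance d=16): x=8.0000 theta=0.0000
After 2 (thin lens f=43): x=8.0000 theta=-8/43 (≈-0.1860)
After 3 (propagate distance d=9): x=272/43 (≈6.3256) theta=-8/43 (≈-0.1860)
After 4 (thin lens f=31): x=272/43 (≈6.3256) theta=-520/1333 (≈-0.3901)
z_focus = -x_out/theta_out = -(272/43)/(-520/1333) = 1054/65 ≈ 16.2154
Rounded to 4 decimal places: z = 16.2154

Answer: 16.2154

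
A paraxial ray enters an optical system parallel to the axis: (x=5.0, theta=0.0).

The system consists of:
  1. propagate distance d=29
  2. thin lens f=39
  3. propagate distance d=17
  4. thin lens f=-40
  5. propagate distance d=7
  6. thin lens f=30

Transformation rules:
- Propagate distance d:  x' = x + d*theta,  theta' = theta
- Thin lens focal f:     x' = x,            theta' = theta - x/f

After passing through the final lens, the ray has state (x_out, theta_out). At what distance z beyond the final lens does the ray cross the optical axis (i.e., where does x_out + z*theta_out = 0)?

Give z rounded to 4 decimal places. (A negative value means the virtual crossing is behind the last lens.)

Initial: x=5.0000 theta=0.0000
After 1 (propagate distance d=29): x=5.0000 theta=0.0000
After 2 (thin lens f=39): x=5.0000 theta=-5/39 (≈-0.1282)
After 3 (propagate distance d=17): x=110/39 (≈2.8205) theta=-5/39 (≈-0.1282)
After 4 (thin lens f=-40): x=110/39 (≈2.8205) theta=-3/52 (≈-0.0577)
After 5 (propagate distance d=7): x=29/12 (≈2.4167) theta=-3/52 (≈-0.0577)
After 6 (thin lens f=30): x=29/12 (≈2.4167) theta=-647/4680 (≈-0.1382)
z_focus = -x_out/theta_out = -(29/12)/(-647/4680) = 11310/647 ≈ 17.4807
Rounded to 4 decimal places: z = 17.4807

Answer: 17.4807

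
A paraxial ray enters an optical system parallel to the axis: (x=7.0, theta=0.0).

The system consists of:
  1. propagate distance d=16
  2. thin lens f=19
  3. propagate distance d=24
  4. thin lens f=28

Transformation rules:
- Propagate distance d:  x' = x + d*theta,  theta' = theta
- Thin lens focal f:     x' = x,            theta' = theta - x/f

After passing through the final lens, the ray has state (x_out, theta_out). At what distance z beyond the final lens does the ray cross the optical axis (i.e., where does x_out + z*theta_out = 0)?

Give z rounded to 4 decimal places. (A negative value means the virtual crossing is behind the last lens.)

Answer: -6.0870

Derivation:
Initial: x=7.0000 theta=0.0000
After 1 (propagate distance d=16): x=7.0000 theta=0.0000
After 2 (thin lens f=19): x=7.0000 theta=-7/19 (≈-0.3684)
After 3 (propagate distance d=24): x=-35/19 (≈-1.8421) theta=-7/19 (≈-0.3684)
After 4 (thin lens f=28): x=-35/19 (≈-1.8421) theta=-23/76 (≈-0.3026)
z_focus = -x_out/theta_out = -(-35/19)/(-23/76) = -140/23 ≈ -6.0870
Rounded to 4 decimal places: z = -6.0870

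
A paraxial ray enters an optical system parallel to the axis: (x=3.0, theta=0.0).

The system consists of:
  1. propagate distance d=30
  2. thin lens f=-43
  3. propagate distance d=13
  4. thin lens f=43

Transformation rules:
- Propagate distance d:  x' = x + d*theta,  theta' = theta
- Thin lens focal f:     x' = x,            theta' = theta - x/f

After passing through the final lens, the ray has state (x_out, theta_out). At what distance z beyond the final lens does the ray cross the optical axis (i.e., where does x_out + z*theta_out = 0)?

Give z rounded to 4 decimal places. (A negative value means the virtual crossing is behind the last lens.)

Initial: x=3.0000 theta=0.0000
After 1 (propagate distance d=30): x=3.0000 theta=0.0000
After 2 (thin lens f=-43): x=3.0000 theta=3/43 (≈0.0698)
After 3 (propagate distance d=13): x=168/43 (≈3.9070) theta=3/43 (≈0.0698)
After 4 (thin lens f=43): x=168/43 (≈3.9070) theta=-39/1849 (≈-0.0211)
z_focus = -x_out/theta_out = -(168/43)/(-39/1849) = 2408/13 ≈ 185.2308
Rounded to 4 decimal places: z = 185.2308

Answer: 185.2308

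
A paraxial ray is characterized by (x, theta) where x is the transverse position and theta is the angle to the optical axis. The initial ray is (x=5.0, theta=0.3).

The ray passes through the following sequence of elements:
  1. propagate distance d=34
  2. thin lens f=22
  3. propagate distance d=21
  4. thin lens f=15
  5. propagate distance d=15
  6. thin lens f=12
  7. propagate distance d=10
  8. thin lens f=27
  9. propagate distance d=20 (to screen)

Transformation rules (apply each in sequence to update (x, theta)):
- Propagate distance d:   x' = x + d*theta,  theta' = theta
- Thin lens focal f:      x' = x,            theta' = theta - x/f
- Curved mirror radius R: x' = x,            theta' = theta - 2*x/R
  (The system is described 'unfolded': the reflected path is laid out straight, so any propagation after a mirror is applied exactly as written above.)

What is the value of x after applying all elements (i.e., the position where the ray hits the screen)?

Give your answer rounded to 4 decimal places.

Initial: x=5.0000 theta=0.3000
After 1 (propagate distance d=34): x=15.2000 theta=0.3000
After 2 (thin lens f=22): x=15.2000 theta=-43/110 (≈-0.3909)
After 3 (propagate distance d=21): x=769/110 (≈6.9909) theta=-43/110 (≈-0.3909)
After 4 (thin lens f=15): x=769/110 (≈6.9909) theta=-707/825 (≈-0.8570)
After 5 (propagate distance d=15): x=-129/22 (≈-5.8636) theta=-707/825 (≈-0.8570)
After 6 (thin lens f=12): x=-129/22 (≈-5.8636) theta=-221/600 (≈-0.3683)
After 7 (propagate distance d=10): x=-6301/660 (≈-9.5470) theta=-221/600 (≈-0.3683)
After 8 (thin lens f=27): x=-6301/660 (≈-9.5470) theta=-2627/178200 (≈-0.0147)
After 9 (propagate distance d=20 (to screen)): x=-175381/17820 (≈-9.8418) theta=-2627/178200 (≈-0.0147)
Rounded to 4 decimal places: x = -9.8418

Answer: -9.8418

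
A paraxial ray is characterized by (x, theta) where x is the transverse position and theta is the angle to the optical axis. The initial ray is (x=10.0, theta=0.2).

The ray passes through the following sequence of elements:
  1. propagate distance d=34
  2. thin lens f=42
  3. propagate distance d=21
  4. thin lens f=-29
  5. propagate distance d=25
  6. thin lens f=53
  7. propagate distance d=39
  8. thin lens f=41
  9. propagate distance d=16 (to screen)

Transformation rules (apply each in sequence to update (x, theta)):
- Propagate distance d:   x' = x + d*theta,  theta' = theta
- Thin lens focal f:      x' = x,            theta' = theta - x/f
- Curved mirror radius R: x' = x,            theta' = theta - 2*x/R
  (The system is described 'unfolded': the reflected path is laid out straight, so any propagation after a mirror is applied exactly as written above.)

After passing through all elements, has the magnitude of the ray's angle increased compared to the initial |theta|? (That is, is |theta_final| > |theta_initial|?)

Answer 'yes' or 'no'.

Initial: x=10.0000 theta=0.2000
After 1 (propagate distance d=34): x=16.8000 theta=0.2000
After 2 (thin lens f=42): x=16.8000 theta=-0.2000
After 3 (propagate distance d=21): x=12.6000 theta=-0.2000
After 4 (thin lens f=-29): x=12.6000 theta=34/145 (≈0.2345)
After 5 (propagate distance d=25): x=2677/145 (≈18.4621) theta=34/145 (≈0.2345)
After 6 (thin lens f=53): x=2677/145 (≈18.4621) theta=-175/1537 (≈-0.1139)
After 7 (propagate distance d=39): x=107756/7685 (≈14.0216) theta=-175/1537 (≈-0.1139)
After 8 (thin lens f=41): x=107756/7685 (≈14.0216) theta=-143631/315085 (≈-0.4558)
After 9 (propagate distance d=16 (to screen)): x=14620/2173 (≈6.7280) theta=-143631/315085 (≈-0.4558)
|theta_initial|=0.2000 |theta_final|=143631/315085 (≈0.4558) -> increased

Answer: yes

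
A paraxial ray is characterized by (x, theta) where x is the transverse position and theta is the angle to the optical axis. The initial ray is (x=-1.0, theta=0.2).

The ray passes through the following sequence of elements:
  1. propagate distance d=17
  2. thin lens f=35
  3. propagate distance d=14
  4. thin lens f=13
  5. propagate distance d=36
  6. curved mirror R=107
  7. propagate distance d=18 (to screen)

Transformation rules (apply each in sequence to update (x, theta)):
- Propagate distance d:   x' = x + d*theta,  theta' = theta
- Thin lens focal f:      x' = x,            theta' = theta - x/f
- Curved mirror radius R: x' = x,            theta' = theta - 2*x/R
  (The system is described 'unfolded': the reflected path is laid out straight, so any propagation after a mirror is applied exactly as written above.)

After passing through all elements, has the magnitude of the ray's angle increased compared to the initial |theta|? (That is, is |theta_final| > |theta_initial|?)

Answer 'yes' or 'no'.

Initial: x=-1.0000 theta=0.2000
After 1 (propagate distance d=17): x=2.4000 theta=0.2000
After 2 (thin lens f=35): x=2.4000 theta=23/175 (≈0.1314)
After 3 (propagate distance d=14): x=4.2400 theta=23/175 (≈0.1314)
After 4 (thin lens f=13): x=4.2400 theta=-443/2275 (≈-0.1947)
After 5 (propagate distance d=36): x=-6302/2275 (≈-2.7701) theta=-443/2275 (≈-0.1947)
After 6 (curved mirror R=107): x=-6302/2275 (≈-2.7701) theta=-4971/34775 (≈-0.1429)
After 7 (propagate distance d=18 (to screen)): x=-260132/48685 (≈-5.3432) theta=-4971/34775 (≈-0.1429)
|theta_initial|=0.2000 |theta_final|=4971/34775 (≈0.1429) -> not increased

Answer: no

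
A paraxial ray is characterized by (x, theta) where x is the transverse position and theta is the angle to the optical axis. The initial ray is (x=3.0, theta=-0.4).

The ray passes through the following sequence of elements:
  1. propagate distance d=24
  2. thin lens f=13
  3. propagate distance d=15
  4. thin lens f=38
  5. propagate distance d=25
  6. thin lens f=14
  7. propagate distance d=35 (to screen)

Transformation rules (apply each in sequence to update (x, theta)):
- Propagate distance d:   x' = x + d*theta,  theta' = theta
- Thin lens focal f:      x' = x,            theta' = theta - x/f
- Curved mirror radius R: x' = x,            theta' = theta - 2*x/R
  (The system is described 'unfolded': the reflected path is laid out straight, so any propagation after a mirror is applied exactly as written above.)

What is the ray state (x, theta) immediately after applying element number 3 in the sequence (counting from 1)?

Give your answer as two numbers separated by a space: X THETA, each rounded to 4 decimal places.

Initial: x=3.0000 theta=-0.4000
After 1 (propagate distance d=24): x=-6.6000 theta=-0.4000
After 2 (thin lens f=13): x=-6.6000 theta=7/65 (≈0.1077)
After 3 (propagate distance d=15): x=-324/65 (≈-4.9846) theta=7/65 (≈0.1077)
Rounded to 4 decimal places: x = -4.9846, theta = 0.1077

Answer: -4.9846 0.1077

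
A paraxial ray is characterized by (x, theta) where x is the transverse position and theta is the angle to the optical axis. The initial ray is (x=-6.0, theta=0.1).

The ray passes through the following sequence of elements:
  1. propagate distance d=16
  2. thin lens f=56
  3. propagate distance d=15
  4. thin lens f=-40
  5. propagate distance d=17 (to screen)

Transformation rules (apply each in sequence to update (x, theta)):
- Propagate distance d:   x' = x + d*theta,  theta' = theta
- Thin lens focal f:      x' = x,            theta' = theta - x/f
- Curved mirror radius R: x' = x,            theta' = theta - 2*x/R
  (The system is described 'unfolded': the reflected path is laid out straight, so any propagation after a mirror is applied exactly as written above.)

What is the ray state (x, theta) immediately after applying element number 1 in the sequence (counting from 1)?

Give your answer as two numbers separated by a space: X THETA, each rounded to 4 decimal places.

Answer: -4.4000 0.1000

Derivation:
Initial: x=-6.0000 theta=0.1000
After 1 (propagate distance d=16): x=-4.4000 theta=0.1000
Rounded to 4 decimal places: x = -4.4000, theta = 0.1000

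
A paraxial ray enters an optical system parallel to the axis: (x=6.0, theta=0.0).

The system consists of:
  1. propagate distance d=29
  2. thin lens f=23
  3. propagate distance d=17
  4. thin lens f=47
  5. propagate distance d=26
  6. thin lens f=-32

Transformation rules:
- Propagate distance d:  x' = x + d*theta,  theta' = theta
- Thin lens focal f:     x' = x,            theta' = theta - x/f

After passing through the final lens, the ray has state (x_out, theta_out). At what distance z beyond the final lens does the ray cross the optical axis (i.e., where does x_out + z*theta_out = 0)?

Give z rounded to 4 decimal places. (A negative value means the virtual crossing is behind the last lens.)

Answer: -12.5616

Derivation:
Initial: x=6.0000 theta=0.0000
After 1 (propagate distance d=29): x=6.0000 theta=0.0000
After 2 (thin lens f=23): x=6.0000 theta=-6/23 (≈-0.2609)
After 3 (propagate distance d=17): x=36/23 (≈1.5652) theta=-6/23 (≈-0.2609)
After 4 (thin lens f=47): x=36/23 (≈1.5652) theta=-318/1081 (≈-0.2942)
After 5 (propagate distance d=26): x=-6576/1081 (≈-6.0833) theta=-318/1081 (≈-0.2942)
After 6 (thin lens f=-32): x=-6576/1081 (≈-6.0833) theta=-1047/2162 (≈-0.4843)
z_focus = -x_out/theta_out = -(-6576/1081)/(-1047/2162) = -4384/349 ≈ -12.5616
Rounded to 4 decimal places: z = -12.5616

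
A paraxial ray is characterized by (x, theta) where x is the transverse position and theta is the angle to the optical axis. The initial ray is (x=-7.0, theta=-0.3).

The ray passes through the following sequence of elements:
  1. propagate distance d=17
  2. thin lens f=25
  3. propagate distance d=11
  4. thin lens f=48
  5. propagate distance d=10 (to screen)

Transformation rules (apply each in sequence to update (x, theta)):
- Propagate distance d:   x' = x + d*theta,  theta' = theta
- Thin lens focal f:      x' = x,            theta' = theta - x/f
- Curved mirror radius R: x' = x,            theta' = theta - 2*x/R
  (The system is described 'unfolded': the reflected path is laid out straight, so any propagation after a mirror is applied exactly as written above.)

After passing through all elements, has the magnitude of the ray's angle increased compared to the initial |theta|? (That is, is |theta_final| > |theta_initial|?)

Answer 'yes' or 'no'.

Initial: x=-7.0000 theta=-0.3000
After 1 (propagate distance d=17): x=-12.1000 theta=-0.3000
After 2 (thin lens f=25): x=-12.1000 theta=0.1840
After 3 (propagate distance d=11): x=-10.0760 theta=0.1840
After 4 (thin lens f=48): x=-10.0760 theta=4727/12000 (≈0.3939)
After 5 (propagate distance d=10 (to screen)): x=-36821/6000 (≈-6.1368) theta=4727/12000 (≈0.3939)
|theta_initial|=0.3000 |theta_final|=4727/12000 (≈0.3939) -> increased

Answer: yes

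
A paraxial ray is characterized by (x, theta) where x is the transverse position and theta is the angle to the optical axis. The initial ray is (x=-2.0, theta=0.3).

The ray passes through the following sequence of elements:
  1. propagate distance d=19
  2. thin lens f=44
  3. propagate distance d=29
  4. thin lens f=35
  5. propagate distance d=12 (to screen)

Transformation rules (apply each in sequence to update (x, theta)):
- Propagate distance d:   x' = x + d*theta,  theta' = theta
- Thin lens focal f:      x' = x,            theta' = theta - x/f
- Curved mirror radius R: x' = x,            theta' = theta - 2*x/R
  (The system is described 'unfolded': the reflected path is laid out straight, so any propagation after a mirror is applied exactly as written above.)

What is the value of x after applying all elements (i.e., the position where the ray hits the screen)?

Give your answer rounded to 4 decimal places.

Initial: x=-2.0000 theta=0.3000
After 1 (propagate distance d=19): x=3.7000 theta=0.3000
After 2 (thin lens f=44): x=3.7000 theta=19/88 (≈0.2159)
After 3 (propagate distance d=29): x=4383/440 (≈9.9614) theta=19/88 (≈0.2159)
After 4 (thin lens f=35): x=4383/440 (≈9.9614) theta=-529/7700 (≈-0.0687)
After 5 (propagate distance d=12 (to screen)): x=140709/15400 (≈9.1369) theta=-529/7700 (≈-0.0687)
Rounded to 4 decimal places: x = 9.1369

Answer: 9.1369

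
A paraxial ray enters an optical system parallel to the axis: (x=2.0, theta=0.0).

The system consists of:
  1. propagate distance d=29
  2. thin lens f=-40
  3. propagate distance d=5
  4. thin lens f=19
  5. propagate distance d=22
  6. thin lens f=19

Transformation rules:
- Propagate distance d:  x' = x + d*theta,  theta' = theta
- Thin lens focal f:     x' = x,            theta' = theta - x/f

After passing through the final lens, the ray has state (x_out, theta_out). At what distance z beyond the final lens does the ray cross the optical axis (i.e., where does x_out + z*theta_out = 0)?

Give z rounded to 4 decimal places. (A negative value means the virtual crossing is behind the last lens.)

Answer: 6.9202

Derivation:
Initial: x=2.0000 theta=0.0000
After 1 (propagate distance d=29): x=2.0000 theta=0.0000
After 2 (thin lens f=-40): x=2.0000 theta=0.0500
After 3 (propagate distance d=5): x=2.2500 theta=0.0500
After 4 (thin lens f=19): x=2.2500 theta=-13/190 (≈-0.0684)
After 5 (propagate distance d=22): x=283/380 (≈0.7447) theta=-13/190 (≈-0.0684)
After 6 (thin lens f=19): x=283/380 (≈0.7447) theta=-777/7220 (≈-0.1076)
z_focus = -x_out/theta_out = -(283/380)/(-777/7220) = 5377/777 ≈ 6.9202
Rounded to 4 decimal places: z = 6.9202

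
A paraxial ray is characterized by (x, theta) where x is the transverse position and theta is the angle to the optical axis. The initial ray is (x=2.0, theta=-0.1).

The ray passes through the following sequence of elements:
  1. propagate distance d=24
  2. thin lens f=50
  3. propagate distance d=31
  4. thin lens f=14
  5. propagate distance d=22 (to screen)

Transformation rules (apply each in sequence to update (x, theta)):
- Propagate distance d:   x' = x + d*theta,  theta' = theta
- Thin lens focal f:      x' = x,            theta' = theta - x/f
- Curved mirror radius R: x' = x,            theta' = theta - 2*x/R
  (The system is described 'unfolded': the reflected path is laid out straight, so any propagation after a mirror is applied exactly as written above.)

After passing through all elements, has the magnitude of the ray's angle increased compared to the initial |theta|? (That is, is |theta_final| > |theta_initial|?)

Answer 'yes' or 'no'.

Answer: yes

Derivation:
Initial: x=2.0000 theta=-0.1000
After 1 (propagate distance d=24): x=-0.4000 theta=-0.1000
After 2 (thin lens f=50): x=-0.4000 theta=-0.0920
After 3 (propagate distance d=31): x=-3.2520 theta=-0.0920
After 4 (thin lens f=14): x=-3.2520 theta=491/3500 (≈0.1403)
After 5 (propagate distance d=22 (to screen)): x=-29/175 (≈-0.1657) theta=491/3500 (≈0.1403)
|theta_initial|=0.1000 |theta_final|=491/3500 (≈0.1403) -> increased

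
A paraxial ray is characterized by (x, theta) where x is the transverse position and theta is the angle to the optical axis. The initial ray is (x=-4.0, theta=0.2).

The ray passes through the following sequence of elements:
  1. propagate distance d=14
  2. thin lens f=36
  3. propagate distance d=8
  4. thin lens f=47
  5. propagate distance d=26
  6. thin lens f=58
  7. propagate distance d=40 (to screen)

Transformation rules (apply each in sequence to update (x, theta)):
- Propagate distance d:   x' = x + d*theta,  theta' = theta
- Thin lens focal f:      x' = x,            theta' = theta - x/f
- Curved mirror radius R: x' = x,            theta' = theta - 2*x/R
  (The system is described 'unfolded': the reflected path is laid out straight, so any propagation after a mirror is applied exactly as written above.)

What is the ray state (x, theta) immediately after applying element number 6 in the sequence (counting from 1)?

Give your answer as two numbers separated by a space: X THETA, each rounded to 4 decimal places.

Answer: 6.3645 0.1094

Derivation:
Initial: x=-4.0000 theta=0.2000
After 1 (propagate distance d=14): x=-1.2000 theta=0.2000
After 2 (thin lens f=36): x=-1.2000 theta=7/30 (≈0.2333)
After 3 (propagate distance d=8): x=2/3 (≈0.6667) theta=7/30 (≈0.2333)
After 4 (thin lens f=47): x=2/3 (≈0.6667) theta=103/470 (≈0.2191)
After 5 (propagate distance d=26): x=4487/705 (≈6.3645) theta=103/470 (≈0.2191)
After 6 (thin lens f=58): x=4487/705 (≈6.3645) theta=2237/20445 (≈0.1094)
Rounded to 4 decimal places: x = 6.3645, theta = 0.1094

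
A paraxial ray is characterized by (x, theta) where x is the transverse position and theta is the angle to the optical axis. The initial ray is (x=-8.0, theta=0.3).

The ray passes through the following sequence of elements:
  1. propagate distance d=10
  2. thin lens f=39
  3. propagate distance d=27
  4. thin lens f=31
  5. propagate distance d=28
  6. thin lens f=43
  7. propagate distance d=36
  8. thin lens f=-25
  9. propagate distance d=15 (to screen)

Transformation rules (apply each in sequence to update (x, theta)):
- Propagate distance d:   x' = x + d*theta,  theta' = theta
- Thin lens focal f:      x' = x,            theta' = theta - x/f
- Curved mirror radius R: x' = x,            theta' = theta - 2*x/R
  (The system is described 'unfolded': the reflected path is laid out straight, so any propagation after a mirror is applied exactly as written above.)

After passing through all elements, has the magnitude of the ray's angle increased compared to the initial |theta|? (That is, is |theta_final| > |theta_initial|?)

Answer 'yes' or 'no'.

Initial: x=-8.0000 theta=0.3000
After 1 (propagate distance d=10): x=-5.0000 theta=0.3000
After 2 (thin lens f=39): x=-5.0000 theta=167/390 (≈0.4282)
After 3 (propagate distance d=27): x=853/130 (≈6.5615) theta=167/390 (≈0.4282)
After 4 (thin lens f=31): x=853/130 (≈6.5615) theta=1309/6045 (≈0.2165)
After 5 (propagate distance d=28): x=11741/930 (≈12.6247) theta=1309/6045 (≈0.2165)
After 6 (thin lens f=43): x=11741/930 (≈12.6247) theta=-13353/173290 (≈-0.0771)
After 7 (propagate distance d=36): x=1024219/103974 (≈9.8507) theta=-13353/173290 (≈-0.0771)
After 8 (thin lens f=-25): x=1024219/103974 (≈9.8507) theta=411962/1299675 (≈0.3170)
After 9 (propagate distance d=15 (to screen)): x=7592867/519870 (≈14.6053) theta=411962/1299675 (≈0.3170)
|theta_initial|=0.3000 |theta_final|=411962/1299675 (≈0.3170) -> increased

Answer: yes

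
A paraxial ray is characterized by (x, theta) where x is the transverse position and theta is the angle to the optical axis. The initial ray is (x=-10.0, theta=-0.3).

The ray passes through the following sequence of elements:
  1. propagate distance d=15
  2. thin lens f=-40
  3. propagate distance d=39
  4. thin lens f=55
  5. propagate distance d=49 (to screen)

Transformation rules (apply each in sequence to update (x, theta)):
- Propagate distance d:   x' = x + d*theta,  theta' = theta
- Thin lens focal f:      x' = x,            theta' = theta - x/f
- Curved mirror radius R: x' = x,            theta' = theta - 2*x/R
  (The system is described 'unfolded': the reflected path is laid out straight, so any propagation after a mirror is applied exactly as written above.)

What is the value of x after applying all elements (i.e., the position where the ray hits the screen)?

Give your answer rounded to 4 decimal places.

Initial: x=-10.0000 theta=-0.3000
After 1 (propagate distance d=15): x=-14.5000 theta=-0.3000
After 2 (thin lens f=-40): x=-14.5000 theta=-0.6625
After 3 (propagate distance d=39): x=-40.3375 theta=-0.6625
After 4 (thin lens f=55): x=-40.3375 theta=39/550 (≈0.0709)
After 5 (propagate distance d=49 (to screen)): x=-162197/4400 (≈-36.8630) theta=39/550 (≈0.0709)
Rounded to 4 decimal places: x = -36.8630

Answer: -36.8630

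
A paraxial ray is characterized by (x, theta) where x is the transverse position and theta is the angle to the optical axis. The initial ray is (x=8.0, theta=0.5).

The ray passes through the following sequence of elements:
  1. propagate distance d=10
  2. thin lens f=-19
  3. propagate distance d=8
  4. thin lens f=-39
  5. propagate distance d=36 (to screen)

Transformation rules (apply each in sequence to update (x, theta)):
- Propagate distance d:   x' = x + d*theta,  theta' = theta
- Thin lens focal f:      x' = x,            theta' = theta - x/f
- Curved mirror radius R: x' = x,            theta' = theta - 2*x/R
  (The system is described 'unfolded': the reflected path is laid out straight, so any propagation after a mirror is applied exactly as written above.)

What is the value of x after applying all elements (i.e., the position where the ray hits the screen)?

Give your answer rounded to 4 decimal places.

Initial: x=8.0000 theta=0.5000
After 1 (propagate distance d=10): x=13.0000 theta=0.5000
After 2 (thin lens f=-19): x=13.0000 theta=45/38 (≈1.1842)
After 3 (propagate distance d=8): x=427/19 (≈22.4737) theta=45/38 (≈1.1842)
After 4 (thin lens f=-39): x=427/19 (≈22.4737) theta=2609/1482 (≈1.7605)
After 5 (propagate distance d=36 (to screen)): x=21205/247 (≈85.8502) theta=2609/1482 (≈1.7605)
Rounded to 4 decimal places: x = 85.8502

Answer: 85.8502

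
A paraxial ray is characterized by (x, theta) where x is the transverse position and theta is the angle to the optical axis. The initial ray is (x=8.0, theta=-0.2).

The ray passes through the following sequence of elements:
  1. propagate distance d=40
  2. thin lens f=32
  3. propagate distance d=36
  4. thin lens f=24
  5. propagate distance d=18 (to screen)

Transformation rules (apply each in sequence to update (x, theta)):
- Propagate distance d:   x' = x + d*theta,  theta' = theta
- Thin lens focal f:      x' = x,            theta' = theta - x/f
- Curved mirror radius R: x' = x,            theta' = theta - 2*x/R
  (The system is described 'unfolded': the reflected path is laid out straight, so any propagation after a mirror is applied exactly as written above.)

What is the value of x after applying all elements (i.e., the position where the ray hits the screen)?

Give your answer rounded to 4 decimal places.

Initial: x=8.0000 theta=-0.2000
After 1 (propagate distance d=40): x=0.0000 theta=-0.2000
After 2 (thin lens f=32): x=0.0000 theta=-0.2000
After 3 (propagate distance d=36): x=-7.2000 theta=-0.2000
After 4 (thin lens f=24): x=-7.2000 theta=0.1000
After 5 (propagate distance d=18 (to screen)): x=-5.4000 theta=0.1000
Rounded to 4 decimal places: x = -5.4000

Answer: -5.4000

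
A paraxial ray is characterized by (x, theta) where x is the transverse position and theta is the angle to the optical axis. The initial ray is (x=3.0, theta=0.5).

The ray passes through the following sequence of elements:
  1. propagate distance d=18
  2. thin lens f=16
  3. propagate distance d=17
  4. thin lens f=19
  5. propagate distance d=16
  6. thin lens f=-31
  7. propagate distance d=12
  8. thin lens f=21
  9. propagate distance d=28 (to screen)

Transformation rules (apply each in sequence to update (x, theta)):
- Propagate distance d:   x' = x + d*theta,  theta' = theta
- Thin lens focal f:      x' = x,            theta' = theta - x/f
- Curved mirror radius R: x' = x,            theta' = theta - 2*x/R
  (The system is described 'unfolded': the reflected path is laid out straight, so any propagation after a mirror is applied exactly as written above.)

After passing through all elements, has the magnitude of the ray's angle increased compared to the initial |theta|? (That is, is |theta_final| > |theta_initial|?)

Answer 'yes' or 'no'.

Initial: x=3.0000 theta=0.5000
After 1 (propagate distance d=18): x=12.0000 theta=0.5000
After 2 (thin lens f=16): x=12.0000 theta=-0.2500
After 3 (propagate distance d=17): x=7.7500 theta=-0.2500
After 4 (thin lens f=19): x=7.7500 theta=-25/38 (≈-0.6579)
After 5 (propagate distance d=16): x=-211/76 (≈-2.7763) theta=-25/38 (≈-0.6579)
After 6 (thin lens f=-31): x=-211/76 (≈-2.7763) theta=-1761/2356 (≈-0.7475)
After 7 (propagate distance d=12): x=-27673/2356 (≈-11.7458) theta=-1761/2356 (≈-0.7475)
After 8 (thin lens f=21): x=-27673/2356 (≈-11.7458) theta=-2327/12369 (≈-0.1881)
After 9 (propagate distance d=28 (to screen)): x=-6329/372 (≈-17.0134) theta=-2327/12369 (≈-0.1881)
|theta_initial|=0.5000 |theta_final|=2327/12369 (≈0.1881) -> not increased

Answer: no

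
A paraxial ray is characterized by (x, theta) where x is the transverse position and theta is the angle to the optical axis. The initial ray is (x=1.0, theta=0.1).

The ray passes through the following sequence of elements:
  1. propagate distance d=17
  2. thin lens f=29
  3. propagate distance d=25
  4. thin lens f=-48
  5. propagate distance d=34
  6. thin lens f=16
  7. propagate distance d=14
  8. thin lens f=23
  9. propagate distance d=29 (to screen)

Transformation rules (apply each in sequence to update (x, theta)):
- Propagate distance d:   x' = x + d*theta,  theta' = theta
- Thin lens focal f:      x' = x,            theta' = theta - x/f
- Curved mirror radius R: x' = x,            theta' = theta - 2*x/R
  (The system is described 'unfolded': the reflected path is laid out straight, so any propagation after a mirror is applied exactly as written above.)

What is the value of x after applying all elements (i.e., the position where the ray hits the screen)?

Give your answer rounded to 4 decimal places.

Initial: x=1.0000 theta=0.1000
After 1 (propagate distance d=17): x=2.7000 theta=0.1000
After 2 (thin lens f=29): x=2.7000 theta=1/145 (≈0.0069)
After 3 (propagate distance d=25): x=833/290 (≈2.8724) theta=1/145 (≈0.0069)
After 4 (thin lens f=-48): x=833/290 (≈2.8724) theta=929/13920 (≈0.0667)
After 5 (propagate distance d=34): x=7157/1392 (≈5.1415) theta=929/13920 (≈0.0667)
After 6 (thin lens f=16): x=7157/1392 (≈5.1415) theta=-9451/37120 (≈-0.2546)
After 7 (propagate distance d=14): x=87809/55680 (≈1.5770) theta=-9451/37120 (≈-0.2546)
After 8 (thin lens f=23): x=87809/55680 (≈1.5770) theta=-827737/2561280 (≈-0.3232)
After 9 (propagate distance d=29 (to screen)): x=-6655053/853760 (≈-7.7950) theta=-827737/2561280 (≈-0.3232)
Rounded to 4 decimal places: x = -7.7950

Answer: -7.7950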